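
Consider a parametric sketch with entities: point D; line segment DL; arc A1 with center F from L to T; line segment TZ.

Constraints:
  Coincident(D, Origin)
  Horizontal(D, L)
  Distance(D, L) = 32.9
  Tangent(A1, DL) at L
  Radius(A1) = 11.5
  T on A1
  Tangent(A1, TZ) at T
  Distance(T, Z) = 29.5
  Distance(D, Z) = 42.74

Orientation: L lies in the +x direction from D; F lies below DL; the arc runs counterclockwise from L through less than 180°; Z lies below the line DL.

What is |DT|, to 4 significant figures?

23.67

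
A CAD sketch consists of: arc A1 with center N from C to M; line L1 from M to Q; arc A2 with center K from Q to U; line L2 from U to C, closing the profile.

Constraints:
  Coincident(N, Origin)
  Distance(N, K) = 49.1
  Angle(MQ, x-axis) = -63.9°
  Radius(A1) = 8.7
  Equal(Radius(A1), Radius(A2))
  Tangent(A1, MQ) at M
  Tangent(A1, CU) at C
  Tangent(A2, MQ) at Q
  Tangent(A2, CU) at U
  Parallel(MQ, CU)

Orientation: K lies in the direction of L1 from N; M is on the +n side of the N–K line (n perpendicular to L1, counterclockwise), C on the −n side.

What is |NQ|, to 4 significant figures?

49.86

The slot axis is L1's direction at -63.9°, so u = (cos -63.9°, sin -63.9°) = (0.4399, -0.8980) and n = (−sin -63.9°, cos -63.9°) = (0.8980, 0.4399). N is at the origin and K lies 49.1 along u from N, so K = 49.1·u = (21.60, -44.09). Tangency of A1 to both parallel lines with radius 8.7 puts M and C at N ± 8.7·n: M = (7.813, 3.827), C = (-7.813, -3.827). Equal radii place Q and U the same way about K: Q = K + 8.7·n = (29.41, -40.27), U = K − 8.7·n = (13.79, -47.92). Then |NQ| = |Q − N| = 49.86.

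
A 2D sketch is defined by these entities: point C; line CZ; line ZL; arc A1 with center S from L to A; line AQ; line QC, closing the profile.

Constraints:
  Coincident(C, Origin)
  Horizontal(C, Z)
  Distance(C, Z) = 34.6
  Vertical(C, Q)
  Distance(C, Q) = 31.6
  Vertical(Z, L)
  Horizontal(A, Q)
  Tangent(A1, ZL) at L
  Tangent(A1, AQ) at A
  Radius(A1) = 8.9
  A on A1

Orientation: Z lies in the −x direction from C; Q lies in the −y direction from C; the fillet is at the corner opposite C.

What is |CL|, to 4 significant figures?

41.38

C is at the origin; CZ is horizontal with |CZ| = 34.6 and Z on the −x side, so Z = (-34.60, 0.000). C and Q share the same x with |CQ| = 31.6 and Q on the −y side, so Q = (0.000, -31.60). The virtual corner opposite C is at (-34.60, -31.60). A1 meets ZL tangentially, so SL is at right angles to ZL and since A1 is tangent to AQ there, SA ⟂ AQ, with radius 8.9, so the center S sits 8.9 in from both sides at S = (-25.70, -22.70). That places the tangent points at L = (-34.60, -22.70) on ZL and A = (-25.70, -31.60) on AQ. Then |CL| = |L − C| = 41.38.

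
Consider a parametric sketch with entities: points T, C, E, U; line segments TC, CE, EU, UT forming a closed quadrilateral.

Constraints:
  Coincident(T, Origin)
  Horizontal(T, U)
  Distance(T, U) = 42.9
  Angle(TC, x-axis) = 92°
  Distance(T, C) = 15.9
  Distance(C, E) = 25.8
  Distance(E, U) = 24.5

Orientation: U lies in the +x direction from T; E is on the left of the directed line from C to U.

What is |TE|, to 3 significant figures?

30.4

T is at the origin; T and U share the same y with |TU| = 42.9 and U in +x, so U = (42.9, 0). TC runs at 92.0° with |TC| = 15.9, so C = (-0.555, 15.9). E is determined by |CE| = 25.8 and |EU| = 24.5 together: it lies at the intersection of circle(C, 25.8) and circle(U, 24.5). With |CU| = 46.3, the foot of the radical line on CU is 23.8 from C and the perpendicular offset is √(25.8² − 23.8²) = 9.86. Taking the left-of-CU solution: E = (25.2, 17.0).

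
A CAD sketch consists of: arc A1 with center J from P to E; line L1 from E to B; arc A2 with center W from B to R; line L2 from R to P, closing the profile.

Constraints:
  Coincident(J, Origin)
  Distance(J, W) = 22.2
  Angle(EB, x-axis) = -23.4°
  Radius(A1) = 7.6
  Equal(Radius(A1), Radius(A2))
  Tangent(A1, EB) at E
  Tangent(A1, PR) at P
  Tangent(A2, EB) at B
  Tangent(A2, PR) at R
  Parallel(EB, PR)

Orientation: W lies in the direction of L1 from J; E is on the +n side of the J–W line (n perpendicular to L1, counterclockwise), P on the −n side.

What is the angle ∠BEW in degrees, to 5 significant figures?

18.898°

The slot axis is L1's direction at -23.4°, so u = (cos -23.4°, sin -23.4°) = (0.91775, -0.39715) and n = (−sin -23.4°, cos -23.4°) = (0.39715, 0.91775). J is at the origin and W lies 22.2 along u from J, so W = 22.2·u = (20.374, -8.8167). Tangency of A1 to both parallel lines with radius 7.6 puts E and P at J ± 7.6·n: E = (3.0183, 6.9749), P = (-3.0183, -6.9749). Equal radii place B and R the same way about W: B = W + 7.6·n = (23.392, -1.8417), R = W − 7.6·n = (17.356, -15.792). Then cos ∠BEW = EB·EW / (|EB||EW|), giving 18.898°.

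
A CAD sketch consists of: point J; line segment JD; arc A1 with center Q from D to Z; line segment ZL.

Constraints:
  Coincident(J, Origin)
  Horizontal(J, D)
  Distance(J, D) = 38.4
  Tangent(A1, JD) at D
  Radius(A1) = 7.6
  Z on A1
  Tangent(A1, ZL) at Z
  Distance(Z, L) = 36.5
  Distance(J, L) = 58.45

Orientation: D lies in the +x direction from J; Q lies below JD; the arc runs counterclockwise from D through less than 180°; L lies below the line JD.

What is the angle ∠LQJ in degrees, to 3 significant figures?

99.7°

Checks: |QZ| = 7.600 ✓; ∠(QZ, ZL) = 90.00° ✓; |ZL| = 36.50 ✓; |JL| = 58.45 ✓.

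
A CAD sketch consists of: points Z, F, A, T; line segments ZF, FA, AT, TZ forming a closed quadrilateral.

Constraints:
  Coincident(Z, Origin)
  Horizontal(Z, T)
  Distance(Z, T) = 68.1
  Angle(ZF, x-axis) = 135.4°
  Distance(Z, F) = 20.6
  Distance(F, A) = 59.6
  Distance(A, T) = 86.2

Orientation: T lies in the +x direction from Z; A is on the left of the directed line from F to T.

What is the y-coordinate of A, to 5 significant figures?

66.875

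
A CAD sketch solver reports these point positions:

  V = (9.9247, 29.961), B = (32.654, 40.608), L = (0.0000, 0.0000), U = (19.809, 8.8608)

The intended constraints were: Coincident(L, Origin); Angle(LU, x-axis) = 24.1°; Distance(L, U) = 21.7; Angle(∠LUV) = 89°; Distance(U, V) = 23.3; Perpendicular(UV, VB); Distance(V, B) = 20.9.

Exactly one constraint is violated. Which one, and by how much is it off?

Distance(V, B) = 20.9 — off by 4.20.

L = (0.00, 0.00) ✓; LU at 24.10° ✓; |LU| = 21.70 ✓; ∠LUV = 89.00° ✓; |UV| = 23.30 ✓; ∠(UV, VB) = 90.00° ✓; |VB| = 25.10 ✗.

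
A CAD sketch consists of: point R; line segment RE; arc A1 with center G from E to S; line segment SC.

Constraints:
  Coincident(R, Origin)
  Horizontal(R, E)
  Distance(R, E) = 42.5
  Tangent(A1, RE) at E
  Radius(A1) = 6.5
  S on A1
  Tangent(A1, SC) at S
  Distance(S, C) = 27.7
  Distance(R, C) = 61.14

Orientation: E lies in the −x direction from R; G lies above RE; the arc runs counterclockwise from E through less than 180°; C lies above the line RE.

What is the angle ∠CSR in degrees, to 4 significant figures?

135.6°

Checks: R = (0.00, 0.00) ✓; |GS| = 6.500 ✓; ∠(GS, SC) = 90.00° ✓; |SC| = 27.70 ✓; |RC| = 61.14 ✓.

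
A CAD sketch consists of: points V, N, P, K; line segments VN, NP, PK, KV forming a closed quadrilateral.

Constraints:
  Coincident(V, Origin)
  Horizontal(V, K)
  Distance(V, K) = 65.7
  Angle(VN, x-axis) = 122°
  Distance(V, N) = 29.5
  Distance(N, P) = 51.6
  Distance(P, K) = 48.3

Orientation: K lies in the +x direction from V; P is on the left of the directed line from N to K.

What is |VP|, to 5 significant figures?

50.589

Checks: |NP| = 51.60 ✓; |PK| = 48.30 ✓.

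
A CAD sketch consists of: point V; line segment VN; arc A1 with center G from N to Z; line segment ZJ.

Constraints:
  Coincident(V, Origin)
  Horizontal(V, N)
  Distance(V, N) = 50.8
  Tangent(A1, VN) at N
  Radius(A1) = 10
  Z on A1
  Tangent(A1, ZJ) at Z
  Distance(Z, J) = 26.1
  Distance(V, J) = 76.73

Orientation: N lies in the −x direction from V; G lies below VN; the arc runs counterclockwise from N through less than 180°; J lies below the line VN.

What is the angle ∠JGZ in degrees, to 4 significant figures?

69.04°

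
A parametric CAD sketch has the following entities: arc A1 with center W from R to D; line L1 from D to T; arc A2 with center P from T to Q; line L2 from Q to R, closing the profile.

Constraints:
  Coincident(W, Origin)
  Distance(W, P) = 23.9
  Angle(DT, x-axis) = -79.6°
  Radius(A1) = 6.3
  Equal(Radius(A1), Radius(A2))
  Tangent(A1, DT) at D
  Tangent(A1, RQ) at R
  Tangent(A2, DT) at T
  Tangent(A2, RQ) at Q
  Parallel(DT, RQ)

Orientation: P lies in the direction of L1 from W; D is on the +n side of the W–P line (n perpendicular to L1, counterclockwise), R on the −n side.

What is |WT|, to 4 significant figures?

24.72

The slot axis is L1's direction at -79.6°, so u = (cos -79.6°, sin -79.6°) = (0.1805, -0.9836) and n = (−sin -79.6°, cos -79.6°) = (0.9836, 0.1805). W is at the origin and P lies 23.9 along u from W, so P = 23.9·u = (4.314, -23.51). Tangency of A1 to both parallel lines with radius 6.3 puts D and R at W ± 6.3·n: D = (6.197, 1.137), R = (-6.197, -1.137). Equal radii place T and Q the same way about P: T = P + 6.3·n = (10.51, -22.37), Q = P − 6.3·n = (-1.882, -24.64). Then |WT| = |T − W| = 24.72.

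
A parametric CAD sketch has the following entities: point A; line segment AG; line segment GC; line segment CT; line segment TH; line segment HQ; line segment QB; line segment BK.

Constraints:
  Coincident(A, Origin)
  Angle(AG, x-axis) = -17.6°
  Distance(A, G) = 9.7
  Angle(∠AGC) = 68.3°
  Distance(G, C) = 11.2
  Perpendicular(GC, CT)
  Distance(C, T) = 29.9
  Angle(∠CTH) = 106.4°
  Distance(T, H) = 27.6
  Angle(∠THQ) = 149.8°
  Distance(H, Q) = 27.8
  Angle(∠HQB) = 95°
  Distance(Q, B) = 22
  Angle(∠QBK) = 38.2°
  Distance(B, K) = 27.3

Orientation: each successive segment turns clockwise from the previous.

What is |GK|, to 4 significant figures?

41.79

∠HQB = 95.0° gives QB at -48.10° from the x-axis; with |QB| = 22.0, B = (26.68, 33.08). ∠QBK = 38.2° gives BK at 170.1° from the x-axis; with |BK| = 27.3, K = (-0.2159, 37.77). Then |GK| = |K − G| = 41.79.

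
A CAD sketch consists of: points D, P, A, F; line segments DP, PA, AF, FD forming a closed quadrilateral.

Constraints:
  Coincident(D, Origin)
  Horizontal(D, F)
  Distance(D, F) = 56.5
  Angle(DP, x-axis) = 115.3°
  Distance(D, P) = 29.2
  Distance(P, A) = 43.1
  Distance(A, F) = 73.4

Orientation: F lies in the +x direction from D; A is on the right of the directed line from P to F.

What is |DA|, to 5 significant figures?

22.388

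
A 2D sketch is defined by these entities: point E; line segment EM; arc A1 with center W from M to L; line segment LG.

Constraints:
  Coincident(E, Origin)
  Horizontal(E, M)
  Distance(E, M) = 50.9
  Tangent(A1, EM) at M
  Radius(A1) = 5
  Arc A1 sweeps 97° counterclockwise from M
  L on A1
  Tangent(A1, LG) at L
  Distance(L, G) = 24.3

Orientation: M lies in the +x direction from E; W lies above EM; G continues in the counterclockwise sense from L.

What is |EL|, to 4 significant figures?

56.14

Tangency of A1 to EM means the radius WM is perpendicular to EM, so W = M + (0, 5) = (50.90, 5.000). On A1, M sits at bearing -90° from W; a 97° counterclockwise sweep puts L at bearing 7°, so L = W + 5.0·(cos 7°, sin 7°) = (55.86, 5.609). Then |EL| = |L − E| = 56.14.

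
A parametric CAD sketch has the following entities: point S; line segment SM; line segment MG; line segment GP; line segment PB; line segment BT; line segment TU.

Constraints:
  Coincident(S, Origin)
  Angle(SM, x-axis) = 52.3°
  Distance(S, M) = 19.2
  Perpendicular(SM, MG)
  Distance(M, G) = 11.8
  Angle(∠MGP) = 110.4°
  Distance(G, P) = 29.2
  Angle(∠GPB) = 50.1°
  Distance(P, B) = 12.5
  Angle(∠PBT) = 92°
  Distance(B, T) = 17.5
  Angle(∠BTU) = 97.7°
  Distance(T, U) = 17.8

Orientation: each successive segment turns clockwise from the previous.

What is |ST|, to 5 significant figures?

20.002

S is at the origin; SM runs at 52.3° with length 19.2, so M = (11.741, 15.191). SM ⟂ MG, so MG runs at -37.700°; with |MG| = 11.8, G = (21.078, 7.9755). ∠MGP = 110.4° gives GP at -107.30° from the x-axis; with |GP| = 29.2, P = (12.394, -19.904). ∠GPB = 50.1° gives PB at 122.80° from the x-axis; with |PB| = 12.5, B = (5.6231, -9.3965). ∠PBT = 92.0° gives BT at 34.800° from the x-axis; with |BT| = 17.5, T = (19.993, 0.59103). Then |ST| = |T − S| = 20.002.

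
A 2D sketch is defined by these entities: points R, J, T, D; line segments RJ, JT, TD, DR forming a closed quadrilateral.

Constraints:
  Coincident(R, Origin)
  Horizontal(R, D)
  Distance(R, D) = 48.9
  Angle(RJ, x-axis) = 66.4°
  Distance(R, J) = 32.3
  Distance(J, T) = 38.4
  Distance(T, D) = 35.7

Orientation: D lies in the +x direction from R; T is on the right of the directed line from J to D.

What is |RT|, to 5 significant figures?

16.775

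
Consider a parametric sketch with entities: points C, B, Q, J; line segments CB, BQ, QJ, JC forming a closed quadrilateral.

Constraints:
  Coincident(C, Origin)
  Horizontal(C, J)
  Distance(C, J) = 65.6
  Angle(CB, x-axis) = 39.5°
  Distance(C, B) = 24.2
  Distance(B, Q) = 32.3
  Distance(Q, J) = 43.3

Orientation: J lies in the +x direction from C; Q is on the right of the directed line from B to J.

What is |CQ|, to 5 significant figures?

30.155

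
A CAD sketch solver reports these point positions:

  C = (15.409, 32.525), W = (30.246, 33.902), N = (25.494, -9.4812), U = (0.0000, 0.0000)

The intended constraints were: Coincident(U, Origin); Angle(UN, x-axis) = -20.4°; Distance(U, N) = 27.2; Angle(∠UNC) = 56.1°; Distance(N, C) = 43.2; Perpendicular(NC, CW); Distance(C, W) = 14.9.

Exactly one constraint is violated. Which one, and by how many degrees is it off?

Perpendicular(NC, CW) — off by 8.20°.

U = (0.00, 0.00) ✓; UN at -20.40° ✓; |UN| = 27.20 ✓; ∠UNC = 56.10° ✓; |NC| = 43.20 ✓; ∠(NC, CW) = 98.20° ✗; |CW| = 14.90 ✓.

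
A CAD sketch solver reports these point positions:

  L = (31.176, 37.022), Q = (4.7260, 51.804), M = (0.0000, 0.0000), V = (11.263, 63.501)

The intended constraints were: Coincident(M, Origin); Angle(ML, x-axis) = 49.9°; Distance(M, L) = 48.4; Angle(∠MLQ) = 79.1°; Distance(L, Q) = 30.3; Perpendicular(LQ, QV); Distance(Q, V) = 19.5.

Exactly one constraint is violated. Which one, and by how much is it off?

Distance(Q, V) = 19.5 — off by 6.10.

M = (0.00, 0.00) ✓; ML at 49.90° ✓; |ML| = 48.40 ✓; ∠MLQ = 79.10° ✓; |LQ| = 30.30 ✓; ∠(LQ, QV) = 90.00° ✓; |QV| = 13.40 ✗.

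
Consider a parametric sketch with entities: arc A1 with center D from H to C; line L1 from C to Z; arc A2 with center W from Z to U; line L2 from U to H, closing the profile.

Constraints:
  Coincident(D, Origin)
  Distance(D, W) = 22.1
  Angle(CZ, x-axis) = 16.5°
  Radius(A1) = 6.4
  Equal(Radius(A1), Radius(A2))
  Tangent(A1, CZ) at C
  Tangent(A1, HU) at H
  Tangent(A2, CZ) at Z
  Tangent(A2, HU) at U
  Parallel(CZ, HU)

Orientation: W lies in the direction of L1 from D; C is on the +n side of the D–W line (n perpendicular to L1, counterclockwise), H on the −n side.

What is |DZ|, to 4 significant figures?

23.01

The slot axis is L1's direction at 16.5°, so u = (cos 16.5°, sin 16.5°) = (0.9588, 0.2840) and n = (−sin 16.5°, cos 16.5°) = (-0.2840, 0.9588). D is at the origin and W lies 22.1 along u from D, so W = 22.1·u = (21.19, 6.277). Tangency of A1 to both parallel lines with radius 6.4 puts C and H at D ± 6.4·n: C = (-1.818, 6.136), H = (1.818, -6.136). Equal radii place Z and U the same way about W: Z = W + 6.4·n = (19.37, 12.41), U = W − 6.4·n = (23.01, 0.1403). Then |DZ| = |Z − D| = 23.01.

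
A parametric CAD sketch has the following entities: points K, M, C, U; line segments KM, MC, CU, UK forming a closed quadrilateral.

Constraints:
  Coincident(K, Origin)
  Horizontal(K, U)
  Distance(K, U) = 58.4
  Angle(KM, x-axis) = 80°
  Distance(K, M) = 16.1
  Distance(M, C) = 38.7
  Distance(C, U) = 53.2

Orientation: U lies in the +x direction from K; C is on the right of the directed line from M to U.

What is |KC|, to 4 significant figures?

24.33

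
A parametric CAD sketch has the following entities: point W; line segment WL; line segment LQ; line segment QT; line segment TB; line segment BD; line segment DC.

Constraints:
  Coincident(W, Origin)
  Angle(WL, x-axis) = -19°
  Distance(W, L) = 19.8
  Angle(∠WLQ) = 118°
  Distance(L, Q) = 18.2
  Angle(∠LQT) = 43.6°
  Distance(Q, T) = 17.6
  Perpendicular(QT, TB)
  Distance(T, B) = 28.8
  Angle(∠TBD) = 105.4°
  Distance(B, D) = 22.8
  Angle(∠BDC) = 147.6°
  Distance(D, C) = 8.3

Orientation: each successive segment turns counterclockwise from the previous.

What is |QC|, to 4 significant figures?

34.69

∠TBD = 105.4° gives BD at -16.00° from the x-axis; with |BD| = 22.8, D = (36.05, -28.93). ∠BDC = 147.6° gives DC at 16.40° from the x-axis; with |DC| = 8.3, C = (44.01, -26.59). Then |QC| = |C − Q| = 34.69.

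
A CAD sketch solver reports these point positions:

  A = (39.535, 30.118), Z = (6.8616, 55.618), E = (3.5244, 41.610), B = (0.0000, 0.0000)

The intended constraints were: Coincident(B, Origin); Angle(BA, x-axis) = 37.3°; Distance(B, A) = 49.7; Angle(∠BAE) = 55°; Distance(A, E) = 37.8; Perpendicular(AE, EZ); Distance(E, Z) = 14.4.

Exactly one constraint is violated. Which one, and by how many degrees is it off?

Perpendicular(AE, EZ) — off by 4.30°.

B = (0.00, 0.00) ✓; BA at 37.30° ✓; |BA| = 49.70 ✓; ∠BAE = 55.00° ✓; |AE| = 37.80 ✓; ∠(AE, EZ) = 85.70° ✗; |EZ| = 14.40 ✓.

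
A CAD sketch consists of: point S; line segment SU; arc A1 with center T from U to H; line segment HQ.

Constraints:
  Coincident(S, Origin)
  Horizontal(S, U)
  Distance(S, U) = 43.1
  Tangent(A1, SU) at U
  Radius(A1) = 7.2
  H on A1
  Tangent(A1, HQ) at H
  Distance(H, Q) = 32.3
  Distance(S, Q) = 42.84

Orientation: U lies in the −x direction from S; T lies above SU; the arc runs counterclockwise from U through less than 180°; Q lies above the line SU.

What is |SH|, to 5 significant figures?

36.663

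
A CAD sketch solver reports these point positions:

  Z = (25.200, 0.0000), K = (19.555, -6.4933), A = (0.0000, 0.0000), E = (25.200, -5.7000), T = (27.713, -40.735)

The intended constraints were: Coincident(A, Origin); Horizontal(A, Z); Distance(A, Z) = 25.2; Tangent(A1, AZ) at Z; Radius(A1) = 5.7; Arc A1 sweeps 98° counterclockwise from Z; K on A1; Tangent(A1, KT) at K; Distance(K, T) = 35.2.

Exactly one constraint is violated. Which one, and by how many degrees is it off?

Tangent(A1, KT) at K — off by 5.40°.

A = (0.00, 0.00) ✓; A.y = 0.00, Z.y = 0.00 ✓; |AZ| = 25.20 ✓; ∠(EZ, ZA) = 90.00° ✓; |EZ| = 5.700 ✓; bearing(E→K) − bearing(E→Z) = 98.00° ✓; |EK| = 5.700 ✓; ∠(EK, KT) = 84.60° ✗; |KT| = 35.20 ✓.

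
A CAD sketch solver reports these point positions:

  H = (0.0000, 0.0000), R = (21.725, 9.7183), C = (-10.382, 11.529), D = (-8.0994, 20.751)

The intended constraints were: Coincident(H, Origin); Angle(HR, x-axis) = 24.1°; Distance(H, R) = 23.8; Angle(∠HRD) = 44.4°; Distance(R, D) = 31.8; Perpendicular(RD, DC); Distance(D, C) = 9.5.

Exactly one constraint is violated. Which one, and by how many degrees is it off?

Perpendicular(RD, DC) — off by 6.40°.

H = (0.00, 0.00) ✓; HR at 24.10° ✓; |HR| = 23.80 ✓; ∠HRD = 44.40° ✓; |RD| = 31.80 ✓; ∠(RD, DC) = 96.40° ✗; |DC| = 9.500 ✓.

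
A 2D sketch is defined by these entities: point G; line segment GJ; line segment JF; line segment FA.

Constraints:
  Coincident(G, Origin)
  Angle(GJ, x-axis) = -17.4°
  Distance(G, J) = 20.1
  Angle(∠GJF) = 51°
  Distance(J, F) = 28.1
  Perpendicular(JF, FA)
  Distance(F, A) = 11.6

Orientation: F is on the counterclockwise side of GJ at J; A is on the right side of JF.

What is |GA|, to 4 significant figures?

31.30

∠GJF = 51.0°, so JF runs at -17.4° + (180° − 51.0°) = 111.6° from the x-axis; with |JF| = 28.1, F = J + 28.1·(cos 111.6°, sin 111.6°) = (8.836, 20.12). JF is perpendicular to FA; with |FA| = 11.6 on the right of JF, A = F + 11.6·(0.9298, 0.3681) = (19.62, 24.39). Then |GA| = |A − G| = 31.30.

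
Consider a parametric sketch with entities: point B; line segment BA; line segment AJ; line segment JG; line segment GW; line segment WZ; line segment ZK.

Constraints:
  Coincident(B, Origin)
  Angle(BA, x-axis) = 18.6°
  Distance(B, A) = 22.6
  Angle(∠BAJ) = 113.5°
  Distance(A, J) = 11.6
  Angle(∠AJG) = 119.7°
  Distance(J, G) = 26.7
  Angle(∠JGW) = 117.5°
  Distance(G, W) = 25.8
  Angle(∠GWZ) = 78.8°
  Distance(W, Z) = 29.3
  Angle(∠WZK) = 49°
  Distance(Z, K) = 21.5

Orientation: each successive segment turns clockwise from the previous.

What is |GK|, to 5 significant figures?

13.645

∠GWZ = 78.8° gives WZ at 88.100° from the x-axis; with |WZ| = 29.3, Z = (-3.6323, -1.6482). ∠WZK = 49.0° gives ZK at -42.900° from the x-axis; with |ZK| = 21.5, K = (12.117, -16.284). Then |GK| = |K − G| = 13.645.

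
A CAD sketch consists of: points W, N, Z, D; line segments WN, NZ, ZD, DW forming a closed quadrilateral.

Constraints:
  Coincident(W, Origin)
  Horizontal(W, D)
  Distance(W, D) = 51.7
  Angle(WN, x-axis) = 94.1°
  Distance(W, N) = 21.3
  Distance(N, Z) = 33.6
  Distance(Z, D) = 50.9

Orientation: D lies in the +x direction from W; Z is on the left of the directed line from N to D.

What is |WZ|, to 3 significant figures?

49.2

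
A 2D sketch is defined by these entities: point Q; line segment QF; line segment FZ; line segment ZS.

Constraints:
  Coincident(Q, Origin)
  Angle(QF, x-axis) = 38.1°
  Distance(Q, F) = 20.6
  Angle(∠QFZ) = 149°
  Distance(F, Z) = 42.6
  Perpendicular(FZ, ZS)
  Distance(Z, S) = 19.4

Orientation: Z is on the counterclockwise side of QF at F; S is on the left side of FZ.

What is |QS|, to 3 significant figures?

60.9

∠QFZ = 149.0°, so FZ runs at 38.1° + (180° − 149.0°) = 69.1° from the x-axis; with |FZ| = 42.6, Z = F + 42.6·(cos 69.1°, sin 69.1°) = (31.4, 52.5). FZ ⟂ ZS; with |ZS| = 19.4 on the left of FZ, S = Z + 19.4·(-0.934, 0.357) = (13.3, 59.4). Then |QS| = |S − Q| = 60.9.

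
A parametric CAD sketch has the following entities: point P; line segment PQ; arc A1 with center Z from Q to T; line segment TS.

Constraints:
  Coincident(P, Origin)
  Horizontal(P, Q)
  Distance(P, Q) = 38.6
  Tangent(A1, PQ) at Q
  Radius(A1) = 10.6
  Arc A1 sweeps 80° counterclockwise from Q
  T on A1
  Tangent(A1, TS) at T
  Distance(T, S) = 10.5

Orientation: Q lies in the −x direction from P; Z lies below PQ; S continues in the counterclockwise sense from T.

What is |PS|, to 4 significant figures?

54.33

P is at the origin; PQ is horizontal with |PQ| = 38.6 and Q on the −x side, so Q = (-38.60, 0.000). Tangency of A1 to PQ means the radius ZQ is perpendicular to PQ, so Z = Q + (0, -10.6) = (-38.60, -10.60). On A1, Q sits at bearing 90° from Z; an 80° counterclockwise sweep puts T at bearing 170°, so T = Z + 10.6·(cos 170°, sin 170°) = (-49.04, -8.759). A1 meets TS tangentially, so ZT is at right angles to TS, so TS runs along (−sin 170°, cos 170°); with |TS| = 10.5, S = (-50.86, -19.10). Then |PS| = |S − P| = 54.33.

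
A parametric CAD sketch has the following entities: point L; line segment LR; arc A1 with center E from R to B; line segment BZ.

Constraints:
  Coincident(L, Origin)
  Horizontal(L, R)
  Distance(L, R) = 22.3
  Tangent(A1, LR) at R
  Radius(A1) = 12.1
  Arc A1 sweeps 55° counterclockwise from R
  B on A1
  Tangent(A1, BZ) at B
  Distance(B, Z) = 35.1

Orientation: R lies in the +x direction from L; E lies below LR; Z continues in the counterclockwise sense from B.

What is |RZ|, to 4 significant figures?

45.31

L is at the origin; LR is horizontal with |LR| = 22.3 and R on the +x side, so R = (22.30, 0.000). The tangent condition forces ER to be normal to LR, so E = R + (0, -12.1) = (22.30, -12.10). On A1, R sits at bearing 90° from E; a 55° counterclockwise sweep puts B at bearing 145°, so B = E + 12.1·(cos 145°, sin 145°) = (12.39, -5.160). Since A1 is tangent to BZ there, EB ⟂ BZ, so BZ runs along (−sin 145°, cos 145°); with |BZ| = 35.1, Z = (-7.744, -33.91). Then |RZ| = |Z − R| = 45.31.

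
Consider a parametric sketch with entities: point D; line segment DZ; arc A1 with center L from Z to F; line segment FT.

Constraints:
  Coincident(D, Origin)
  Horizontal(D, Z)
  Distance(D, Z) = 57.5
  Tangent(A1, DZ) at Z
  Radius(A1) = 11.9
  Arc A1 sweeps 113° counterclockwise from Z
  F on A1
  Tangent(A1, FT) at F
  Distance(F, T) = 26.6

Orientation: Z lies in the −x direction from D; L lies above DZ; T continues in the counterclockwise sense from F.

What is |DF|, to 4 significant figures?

49.40

D is at the origin; DZ is horizontal with |DZ| = 57.5 and Z on the −x side, so Z = (-57.50, 0.000). Tangency of A1 to DZ means the radius LZ is perpendicular to DZ, so L = Z + (0, 11.9) = (-57.50, 11.90). On A1, Z sits at bearing -90° from L; a 113° counterclockwise sweep puts F at bearing 23°, so F = L + 11.9·(cos 23°, sin 23°) = (-46.55, 16.55). Then |DF| = |F − D| = 49.40.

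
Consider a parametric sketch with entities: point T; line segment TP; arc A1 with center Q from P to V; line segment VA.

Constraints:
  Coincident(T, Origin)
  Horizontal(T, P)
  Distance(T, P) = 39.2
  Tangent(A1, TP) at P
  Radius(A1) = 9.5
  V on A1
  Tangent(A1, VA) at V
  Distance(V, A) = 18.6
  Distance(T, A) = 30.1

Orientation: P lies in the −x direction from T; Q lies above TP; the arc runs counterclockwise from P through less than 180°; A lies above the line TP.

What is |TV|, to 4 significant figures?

31.33

T is at the origin; TP is horizontal with |TP| = 39.2 and P on the −x side, so P = (-39.20, 0.000). A1 meets TP tangentially, so QP is at right angles to TP, so Q = P + (0, 9.5) = (-39.20, 9.500). Since QV ⟂ VA (tangency), |QA| = √(9.5² + 18.6²) = 20.89 regardless of where V sits on A1. So A lies on both circle(T, 30.1) and circle(Q, 20.89); the above-TP intersection is A = (-21.68, 20.88). V is the foot of the tangent from A: V = (-30.97, 4.758).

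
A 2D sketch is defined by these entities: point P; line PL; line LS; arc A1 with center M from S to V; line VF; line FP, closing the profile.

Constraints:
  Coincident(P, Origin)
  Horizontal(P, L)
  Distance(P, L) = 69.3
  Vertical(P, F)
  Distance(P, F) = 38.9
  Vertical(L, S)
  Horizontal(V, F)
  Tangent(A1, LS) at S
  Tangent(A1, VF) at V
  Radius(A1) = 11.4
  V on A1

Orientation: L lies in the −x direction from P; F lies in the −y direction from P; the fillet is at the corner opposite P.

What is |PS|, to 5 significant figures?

74.557

P is at the origin; PL is horizontal with |PL| = 69.3 and L on the −x side, so L = (-69.300, 0.0000). PF is vertical with |PF| = 38.9 and F on the −y side, so F = (0.0000, -38.900). The virtual corner opposite P is at (-69.300, -38.900). Tangency of A1 to LS means the radius MS is perpendicular to LS and the tangent condition forces MV to be normal to VF, with radius 11.4, so the center M sits 11.4 in from both sides at M = (-57.900, -27.500). That places the tangent points at S = (-69.300, -27.500) on LS and V = (-57.900, -38.900) on VF. Then |PS| = |S − P| = 74.557.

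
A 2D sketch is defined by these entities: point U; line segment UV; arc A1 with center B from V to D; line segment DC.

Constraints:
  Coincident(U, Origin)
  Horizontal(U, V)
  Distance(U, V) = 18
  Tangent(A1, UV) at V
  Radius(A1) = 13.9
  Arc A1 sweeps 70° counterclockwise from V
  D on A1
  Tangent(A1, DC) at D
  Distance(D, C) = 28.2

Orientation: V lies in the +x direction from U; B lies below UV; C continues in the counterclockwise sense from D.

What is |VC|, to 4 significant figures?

42.26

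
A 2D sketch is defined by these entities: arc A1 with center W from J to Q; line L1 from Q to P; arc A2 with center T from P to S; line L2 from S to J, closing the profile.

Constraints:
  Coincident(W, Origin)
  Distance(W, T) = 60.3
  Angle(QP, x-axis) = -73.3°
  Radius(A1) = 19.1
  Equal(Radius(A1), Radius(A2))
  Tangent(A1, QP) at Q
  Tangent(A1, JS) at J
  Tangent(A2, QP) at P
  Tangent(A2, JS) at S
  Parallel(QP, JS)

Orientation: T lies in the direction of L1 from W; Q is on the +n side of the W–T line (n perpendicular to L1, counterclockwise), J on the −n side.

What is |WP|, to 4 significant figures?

63.25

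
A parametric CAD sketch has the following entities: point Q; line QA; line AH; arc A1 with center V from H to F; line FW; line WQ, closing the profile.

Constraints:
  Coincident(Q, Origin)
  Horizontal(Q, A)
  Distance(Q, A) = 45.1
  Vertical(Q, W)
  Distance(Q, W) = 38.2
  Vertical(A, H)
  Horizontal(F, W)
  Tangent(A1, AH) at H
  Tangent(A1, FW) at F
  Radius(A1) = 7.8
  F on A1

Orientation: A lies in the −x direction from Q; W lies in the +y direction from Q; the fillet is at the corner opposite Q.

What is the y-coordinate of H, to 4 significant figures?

30.40

Q is at the origin; Q and A share the same y with |QA| = 45.1 and A on the −x side, so A = (-45.10, 0.000). QW is vertical with |QW| = 38.2 and W on the +y side, so W = (0.000, 38.20). The virtual corner opposite Q is at (-45.10, 38.20). Tangency of A1 to AH means the radius VH is perpendicular to AH and the tangent condition forces VF to be normal to FW, with radius 7.8, so the center V sits 7.8 in from both sides at V = (-37.30, 30.40). That places the tangent points at H = (-45.10, 30.40) on AH and F = (-37.30, 38.20) on FW. So H.y = 30.40.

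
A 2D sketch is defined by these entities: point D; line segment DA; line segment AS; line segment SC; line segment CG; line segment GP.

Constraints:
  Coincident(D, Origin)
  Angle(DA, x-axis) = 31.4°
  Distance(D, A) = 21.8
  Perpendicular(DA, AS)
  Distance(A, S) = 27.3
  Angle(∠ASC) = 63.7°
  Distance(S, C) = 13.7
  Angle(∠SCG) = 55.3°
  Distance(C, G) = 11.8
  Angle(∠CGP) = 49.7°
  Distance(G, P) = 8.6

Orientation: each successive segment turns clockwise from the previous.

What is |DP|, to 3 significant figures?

30.0

D is at the origin; DA runs at 31.4° with length 21.8, so A = (18.6, 11.4). The perpendicularity gives AS at right angles to DA, so AS runs at -58.6°; with |AS| = 27.3, S = (32.8, -11.9). ∠ASC = 63.7° gives SC at -175° from the x-axis; with |SC| = 13.7, C = (19.2, -13.2). ∠SCG = 55.3° gives CG at 60.4° from the x-axis; with |CG| = 11.8, G = (25.0, -2.90). ∠CGP = 49.7° gives GP at -69.9° from the x-axis; with |GP| = 8.6, P = (28.0, -11.0). Then |DP| = |P − D| = 30.0.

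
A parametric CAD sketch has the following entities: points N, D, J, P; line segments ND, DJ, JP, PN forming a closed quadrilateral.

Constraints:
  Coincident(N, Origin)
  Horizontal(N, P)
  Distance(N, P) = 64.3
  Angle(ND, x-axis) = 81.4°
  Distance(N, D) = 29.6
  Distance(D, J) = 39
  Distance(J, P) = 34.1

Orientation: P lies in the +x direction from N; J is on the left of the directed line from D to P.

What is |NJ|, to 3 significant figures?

51.0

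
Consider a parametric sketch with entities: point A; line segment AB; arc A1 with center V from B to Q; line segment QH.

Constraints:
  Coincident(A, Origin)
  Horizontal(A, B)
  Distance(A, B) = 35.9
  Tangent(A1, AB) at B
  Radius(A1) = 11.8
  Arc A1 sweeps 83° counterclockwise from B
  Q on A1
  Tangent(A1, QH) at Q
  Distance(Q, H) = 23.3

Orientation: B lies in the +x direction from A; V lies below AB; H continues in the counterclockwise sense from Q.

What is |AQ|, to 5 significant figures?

26.314

A is at the origin; AB is horizontal with |AB| = 35.9 and B on the +x side, so B = (35.900, 0.0000). Tangency of A1 to AB means the radius VB is perpendicular to AB, so V = B + (0, -11.8) = (35.900, -11.800). On A1, B sits at bearing 90° from V; an 83° counterclockwise sweep puts Q at bearing 173°, so Q = V + 11.8·(cos 173°, sin 173°) = (24.188, -10.362). Then |AQ| = |Q − A| = 26.314.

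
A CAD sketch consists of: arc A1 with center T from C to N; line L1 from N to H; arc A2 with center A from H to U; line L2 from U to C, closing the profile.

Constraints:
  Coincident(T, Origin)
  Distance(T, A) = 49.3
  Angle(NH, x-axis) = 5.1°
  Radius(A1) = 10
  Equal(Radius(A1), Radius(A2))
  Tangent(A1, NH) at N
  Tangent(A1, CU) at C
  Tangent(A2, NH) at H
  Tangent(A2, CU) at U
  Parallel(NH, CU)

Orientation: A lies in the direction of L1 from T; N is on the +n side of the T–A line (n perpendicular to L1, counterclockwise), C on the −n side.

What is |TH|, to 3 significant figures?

50.3

Tangency of A1 to both parallel lines with radius 10.0 puts N and C at T ± 10.0·n: N = (-0.889, 9.96), C = (0.889, -9.96). Equal radii place H and U the same way about A: H = A + 10.0·n = (48.2, 14.3), U = A − 10.0·n = (50.0, -5.58). Then |TH| = |H − T| = 50.3.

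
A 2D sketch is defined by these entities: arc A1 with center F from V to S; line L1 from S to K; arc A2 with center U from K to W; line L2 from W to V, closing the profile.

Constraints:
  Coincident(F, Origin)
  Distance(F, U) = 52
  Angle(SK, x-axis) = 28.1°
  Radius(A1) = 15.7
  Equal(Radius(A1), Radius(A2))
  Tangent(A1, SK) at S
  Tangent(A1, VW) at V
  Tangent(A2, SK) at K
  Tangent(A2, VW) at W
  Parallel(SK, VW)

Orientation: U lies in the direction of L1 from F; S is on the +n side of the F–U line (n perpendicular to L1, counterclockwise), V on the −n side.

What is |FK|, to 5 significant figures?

54.318

The slot axis is L1's direction at 28.1°, so u = (cos 28.1°, sin 28.1°) = (0.88213, 0.47101) and n = (−sin 28.1°, cos 28.1°) = (-0.47101, 0.88213). F is at the origin and U lies 52.0 along u from F, so U = 52.0·u = (45.871, 24.493). Tangency of A1 to both parallel lines with radius 15.7 puts S and V at F ± 15.7·n: S = (-7.3949, 13.849), V = (7.3949, -13.849). Equal radii place K and W the same way about U: K = U + 15.7·n = (38.476, 38.342), W = U − 15.7·n = (53.265, 10.643). Then |FK| = |K − F| = 54.318.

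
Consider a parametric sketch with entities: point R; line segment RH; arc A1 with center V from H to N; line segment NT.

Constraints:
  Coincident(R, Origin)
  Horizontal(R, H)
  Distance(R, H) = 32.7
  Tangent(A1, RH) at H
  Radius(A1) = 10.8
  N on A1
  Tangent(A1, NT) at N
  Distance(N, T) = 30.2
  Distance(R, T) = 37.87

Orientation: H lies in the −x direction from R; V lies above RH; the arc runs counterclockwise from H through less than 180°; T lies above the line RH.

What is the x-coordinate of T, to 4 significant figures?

-12.53

Checks: ∠(VH, HR) = 90.00° ✓; |VN| = 10.80 ✓; ∠(VN, NT) = 90.00° ✓; |NT| = 30.20 ✓; |RT| = 37.87 ✓.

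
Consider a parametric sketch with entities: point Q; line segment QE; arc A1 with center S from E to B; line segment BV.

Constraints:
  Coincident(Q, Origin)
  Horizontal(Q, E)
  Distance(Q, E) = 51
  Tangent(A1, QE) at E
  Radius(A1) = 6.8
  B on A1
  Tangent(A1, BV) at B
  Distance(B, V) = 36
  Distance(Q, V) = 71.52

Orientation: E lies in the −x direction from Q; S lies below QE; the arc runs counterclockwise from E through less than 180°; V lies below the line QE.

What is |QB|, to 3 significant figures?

58.2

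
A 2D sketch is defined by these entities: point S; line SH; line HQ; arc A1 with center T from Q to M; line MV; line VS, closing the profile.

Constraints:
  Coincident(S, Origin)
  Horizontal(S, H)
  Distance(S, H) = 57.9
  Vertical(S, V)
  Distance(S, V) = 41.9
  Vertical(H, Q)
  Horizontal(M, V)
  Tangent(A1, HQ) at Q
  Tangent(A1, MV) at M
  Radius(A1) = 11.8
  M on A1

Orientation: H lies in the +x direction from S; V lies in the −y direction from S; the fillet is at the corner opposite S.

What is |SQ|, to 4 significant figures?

65.26

The virtual corner opposite S is at (57.90, -41.90). Since A1 is tangent to HQ there, TQ ⟂ HQ and since A1 is tangent to MV there, TM ⟂ MV, with radius 11.8, so the center T sits 11.8 in from both sides at T = (46.10, -30.10). That places the tangent points at Q = (57.90, -30.10) on HQ and M = (46.10, -41.90) on MV. Then |SQ| = |Q − S| = 65.26.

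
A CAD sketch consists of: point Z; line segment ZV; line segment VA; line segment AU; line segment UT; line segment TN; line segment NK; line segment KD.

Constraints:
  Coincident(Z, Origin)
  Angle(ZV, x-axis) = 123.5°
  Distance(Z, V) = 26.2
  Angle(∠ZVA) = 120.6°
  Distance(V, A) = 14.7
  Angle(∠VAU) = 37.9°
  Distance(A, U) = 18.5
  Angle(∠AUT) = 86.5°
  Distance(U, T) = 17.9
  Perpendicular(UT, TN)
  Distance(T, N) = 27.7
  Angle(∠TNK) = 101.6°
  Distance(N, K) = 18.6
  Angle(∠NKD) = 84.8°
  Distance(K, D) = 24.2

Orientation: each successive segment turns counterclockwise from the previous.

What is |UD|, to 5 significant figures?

7.9832

Z is at the origin; ZV runs at 123.5° with length 26.2, so V = (-14.461, 21.848). ∠ZVA = 120.6° gives VA at -177.10° from the x-axis; with |VA| = 14.7, A = (-29.142, 21.104). ∠VAU = 37.9° gives AU at -35.000° from the x-axis; with |AU| = 18.5, U = (-13.988, 10.493). ∠AUT = 86.5° gives UT at 58.500° from the x-axis; with |UT| = 17.9, T = (-4.6349, 25.755). The perpendicularity gives TN at right angles to UT, so TN runs at 148.50°; with |TN| = 27.7, N = (-28.253, 40.228). ∠TNK = 101.6° gives NK at -133.10° from the x-axis; with |NK| = 18.6, K = (-40.962, 26.647). ∠NKD = 84.8° gives KD at -37.900° from the x-axis; with |KD| = 24.2, D = (-21.866, 11.782). Then |UD| = |D − U| = 7.9832.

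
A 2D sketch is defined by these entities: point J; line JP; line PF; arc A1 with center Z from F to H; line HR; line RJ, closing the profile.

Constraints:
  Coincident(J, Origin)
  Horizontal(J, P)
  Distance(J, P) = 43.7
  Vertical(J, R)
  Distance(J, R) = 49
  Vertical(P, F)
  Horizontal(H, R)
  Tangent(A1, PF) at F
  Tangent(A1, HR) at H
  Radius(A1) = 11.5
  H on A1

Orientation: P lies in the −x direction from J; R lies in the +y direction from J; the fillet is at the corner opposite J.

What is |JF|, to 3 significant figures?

57.6

The virtual corner opposite J is at (-43.7, 49.0). Since A1 is tangent to PF there, ZF ⟂ PF and the tangent condition forces ZH to be normal to HR, with radius 11.5, so the center Z sits 11.5 in from both sides at Z = (-32.2, 37.5). That places the tangent points at F = (-43.7, 37.5) on PF and H = (-32.2, 49.0) on HR. Then |JF| = |F − J| = 57.6.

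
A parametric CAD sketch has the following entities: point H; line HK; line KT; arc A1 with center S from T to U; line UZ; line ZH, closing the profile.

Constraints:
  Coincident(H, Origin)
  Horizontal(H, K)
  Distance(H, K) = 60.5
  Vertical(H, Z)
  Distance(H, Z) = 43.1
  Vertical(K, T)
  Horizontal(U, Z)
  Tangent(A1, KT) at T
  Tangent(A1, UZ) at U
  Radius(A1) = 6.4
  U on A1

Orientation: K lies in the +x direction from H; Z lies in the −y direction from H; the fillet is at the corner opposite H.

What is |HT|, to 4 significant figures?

70.76

The virtual corner opposite H is at (60.50, -43.10). A1 meets KT tangentially, so ST is at right angles to KT and tangency of A1 to UZ means the radius SU is perpendicular to UZ, with radius 6.4, so the center S sits 6.4 in from both sides at S = (54.10, -36.70). That places the tangent points at T = (60.50, -36.70) on KT and U = (54.10, -43.10) on UZ. Then |HT| = |T − H| = 70.76.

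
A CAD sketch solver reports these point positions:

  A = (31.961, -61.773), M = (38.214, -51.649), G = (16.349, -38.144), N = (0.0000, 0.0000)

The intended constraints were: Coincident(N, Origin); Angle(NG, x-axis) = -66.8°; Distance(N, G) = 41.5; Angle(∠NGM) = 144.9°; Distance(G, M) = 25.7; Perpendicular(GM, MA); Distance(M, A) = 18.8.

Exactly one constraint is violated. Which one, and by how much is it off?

Distance(M, A) = 18.8 — off by 6.90.

N = (0.00, 0.00) ✓; NG at -66.80° ✓; |NG| = 41.50 ✓; ∠NGM = 144.9° ✓; |GM| = 25.70 ✓; ∠(GM, MA) = 90.00° ✓; |MA| = 11.90 ✗.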